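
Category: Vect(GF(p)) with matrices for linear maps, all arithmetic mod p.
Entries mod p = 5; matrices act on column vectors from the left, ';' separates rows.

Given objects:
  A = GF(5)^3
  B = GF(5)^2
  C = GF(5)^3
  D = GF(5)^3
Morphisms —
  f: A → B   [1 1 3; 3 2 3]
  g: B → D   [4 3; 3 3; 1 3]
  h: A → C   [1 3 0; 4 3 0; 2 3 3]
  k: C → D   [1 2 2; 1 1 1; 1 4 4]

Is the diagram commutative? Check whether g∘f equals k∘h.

Along f;g (path 1):
  e0=[1,0,0] f→[1,3] g→[3,2,0]
  e1=[0,1,0] f→[1,2] g→[0,4,2]
  e2=[0,0,1] f→[3,3] g→[1,3,2]
  result₁ = [3 0 1; 2 4 3; 0 2 2]
Along h;k (path 2):
  e0=[1,0,0] h→[1,4,2] k→[3,2,0]
  e1=[0,1,0] h→[3,3,3] k→[0,4,2]
  e2=[0,0,1] h→[0,0,3] k→[1,3,2]
  result₂ = [3 0 1; 2 4 3; 0 2 2]
Equal? equal; square commutes

Answer: COMMUTES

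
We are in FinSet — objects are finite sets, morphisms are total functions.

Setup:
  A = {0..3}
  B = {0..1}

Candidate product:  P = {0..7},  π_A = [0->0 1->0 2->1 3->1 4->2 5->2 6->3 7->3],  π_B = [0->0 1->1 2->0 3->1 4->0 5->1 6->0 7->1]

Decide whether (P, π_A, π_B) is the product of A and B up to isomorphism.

Answer: VALID PRODUCT

Work:
|A|·|B| = 4·2 = 8;  |P| = 8
Check the pairing map k ↦ (π_A(k), π_B(k)):
  0 -> (0,0)
  1 -> (0,1)
  2 -> (1,0)
  3 -> (1,1)
  4 -> (2,0)
  5 -> (2,1)
  6 -> (3,0)
  7 -> (3,1)
distinct pairs in image: 8 / 8 needed
  → bijection onto A×B; projections well-typed.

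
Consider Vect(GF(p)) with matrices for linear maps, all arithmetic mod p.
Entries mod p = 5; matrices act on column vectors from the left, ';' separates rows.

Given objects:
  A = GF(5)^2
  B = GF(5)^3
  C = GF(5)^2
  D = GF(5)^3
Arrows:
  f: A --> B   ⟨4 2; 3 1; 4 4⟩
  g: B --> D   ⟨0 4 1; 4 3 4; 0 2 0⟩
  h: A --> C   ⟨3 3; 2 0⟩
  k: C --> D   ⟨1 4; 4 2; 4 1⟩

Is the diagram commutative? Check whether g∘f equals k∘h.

Answer: DOES NOT COMMUTE

Work:
1) trace f;g:
  e0=⟨1,0⟩ f-->⟨4,3,4⟩ g-->⟨1,1,1⟩
  e1=⟨0,1⟩ f-->⟨2,1,4⟩ g-->⟨3,2,2⟩
  result₁ = ⟨1 3; 1 2; 1 2⟩
2) trace h;k:
  e0=⟨1,0⟩ h-->⟨3,2⟩ k-->⟨1,1,4⟩
  e1=⟨0,1⟩ h-->⟨3,0⟩ k-->⟨3,2,2⟩
  result₂ = ⟨1 3; 1 2; 4 2⟩
Equal? NO — does not commute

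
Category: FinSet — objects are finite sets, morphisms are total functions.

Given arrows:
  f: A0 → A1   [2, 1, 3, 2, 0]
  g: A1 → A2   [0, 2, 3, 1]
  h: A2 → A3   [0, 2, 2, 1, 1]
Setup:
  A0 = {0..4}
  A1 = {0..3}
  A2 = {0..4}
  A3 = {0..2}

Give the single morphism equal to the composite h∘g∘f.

  0 f→2 g→3 h→1
  1 f→1 g→2 h→2
  2 f→3 g→1 h→2
  3 f→2 g→3 h→1
  4 f→0 g→0 h→0
composite: [1, 2, 2, 1, 0]

Answer: [1, 2, 2, 1, 0]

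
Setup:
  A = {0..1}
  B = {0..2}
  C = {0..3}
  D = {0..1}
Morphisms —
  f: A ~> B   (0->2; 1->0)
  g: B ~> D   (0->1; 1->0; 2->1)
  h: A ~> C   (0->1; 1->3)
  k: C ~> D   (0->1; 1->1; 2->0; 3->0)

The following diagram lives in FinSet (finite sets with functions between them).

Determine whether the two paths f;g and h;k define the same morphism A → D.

Answer: DOES NOT COMMUTE

Trace:
Along f;g (path 1):
  0 f~>2 g~>1
  1 f~>0 g~>1
  composite₁ = (0->1; 1->1)
Along h;k (path 2):
  0 h~>1 k~>1
  1 h~>3 k~>0
  composite₂ = (0->1; 1->0)
Equal? differ; not commutative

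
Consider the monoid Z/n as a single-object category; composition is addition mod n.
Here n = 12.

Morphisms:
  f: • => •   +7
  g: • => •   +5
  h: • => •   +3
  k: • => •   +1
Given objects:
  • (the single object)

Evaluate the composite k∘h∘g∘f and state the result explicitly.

Answer: +4

Work:
  0 +7≡7 +5≡0 +3≡3 +1≡4  (mod 12)
⟦path⟧: +4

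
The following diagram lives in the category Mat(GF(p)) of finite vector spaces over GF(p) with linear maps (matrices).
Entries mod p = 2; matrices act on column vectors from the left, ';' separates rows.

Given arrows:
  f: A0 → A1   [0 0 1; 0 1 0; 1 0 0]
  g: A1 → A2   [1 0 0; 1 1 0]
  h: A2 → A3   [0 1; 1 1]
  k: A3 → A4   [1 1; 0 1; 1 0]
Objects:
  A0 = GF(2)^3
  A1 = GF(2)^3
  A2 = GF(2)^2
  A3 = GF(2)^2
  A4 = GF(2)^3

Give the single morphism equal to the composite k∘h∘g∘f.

Answer: [0 0 1; 0 1 0; 0 1 1]

Derivation:
  e0=⟨1,0,0⟩ f→⟨0,0,1⟩ g→⟨0,0⟩ h→⟨0,0⟩ k→⟨0,0,0⟩
  e1=⟨0,1,0⟩ f→⟨0,1,0⟩ g→⟨0,1⟩ h→⟨1,1⟩ k→⟨0,1,1⟩
  e2=⟨0,0,1⟩ f→⟨1,0,0⟩ g→⟨1,1⟩ h→⟨1,0⟩ k→⟨1,0,1⟩
composite: [0 0 1; 0 1 0; 0 1 1]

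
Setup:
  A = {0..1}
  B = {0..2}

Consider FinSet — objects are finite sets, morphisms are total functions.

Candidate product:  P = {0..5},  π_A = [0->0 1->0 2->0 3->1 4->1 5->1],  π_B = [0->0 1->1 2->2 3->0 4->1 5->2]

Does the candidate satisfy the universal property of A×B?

Answer: VALID PRODUCT

Work:
|A|·|B| = 2·3 = 6;  |P| = 6
Check the pairing map k ↦ (π_A(k), π_B(k)):
  0 -> (0,0)
  1 -> (0,1)
  2 -> (0,2)
  3 -> (1,0)
  4 -> (1,1)
  5 -> (1,2)
distinct pairs in image: 6 / 6 needed
  → bijection onto A×B; projections well-typed.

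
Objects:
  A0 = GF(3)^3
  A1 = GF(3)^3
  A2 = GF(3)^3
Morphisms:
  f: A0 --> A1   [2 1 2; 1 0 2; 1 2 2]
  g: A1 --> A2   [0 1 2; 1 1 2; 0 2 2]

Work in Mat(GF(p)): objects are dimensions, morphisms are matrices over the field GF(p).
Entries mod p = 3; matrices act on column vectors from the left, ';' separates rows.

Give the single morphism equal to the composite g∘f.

Answer: [0 1 0; 2 2 2; 1 1 2]

Derivation:
  e0=(1,0,0) f-->(2,1,1) g-->(0,2,1)
  e1=(0,1,0) f-->(1,0,2) g-->(1,2,1)
  e2=(0,0,1) f-->(2,2,2) g-->(0,2,2)
⟦path⟧: [0 1 0; 2 2 2; 1 1 2]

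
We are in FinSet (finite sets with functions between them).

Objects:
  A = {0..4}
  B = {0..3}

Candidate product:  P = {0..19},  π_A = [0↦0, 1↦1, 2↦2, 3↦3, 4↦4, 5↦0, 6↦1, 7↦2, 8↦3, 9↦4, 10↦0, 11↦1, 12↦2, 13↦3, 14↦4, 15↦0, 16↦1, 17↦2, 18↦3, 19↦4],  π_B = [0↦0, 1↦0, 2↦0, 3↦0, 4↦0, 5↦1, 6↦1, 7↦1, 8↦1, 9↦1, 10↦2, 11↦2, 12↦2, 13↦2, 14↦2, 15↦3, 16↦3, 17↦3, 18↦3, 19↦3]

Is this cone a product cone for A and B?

Answer: VALID PRODUCT

Derivation:
|A|·|B| = 5·4 = 20;  |P| = 20
Check the pairing map k ↦ (π_A(k), π_B(k)):
  0 ↦ (0,0)
  1 ↦ (1,0)
  2 ↦ (2,0)
  3 ↦ (3,0)
  4 ↦ (4,0)
  5 ↦ (0,1)
  6 ↦ (1,1)
  7 ↦ (2,1)
  8 ↦ (3,1)
  9 ↦ (4,1)
  10 ↦ (0,2)
  11 ↦ (1,2)
  12 ↦ (2,2)
  13 ↦ (3,2)
  14 ↦ (4,2)
  15 ↦ (0,3)
  16 ↦ (1,3)
  17 ↦ (2,3)
  18 ↦ (3,3)
  19 ↦ (4,3)
distinct pairs in image: 20 / 20 needed
  → bijection onto A×B; projections well-typed.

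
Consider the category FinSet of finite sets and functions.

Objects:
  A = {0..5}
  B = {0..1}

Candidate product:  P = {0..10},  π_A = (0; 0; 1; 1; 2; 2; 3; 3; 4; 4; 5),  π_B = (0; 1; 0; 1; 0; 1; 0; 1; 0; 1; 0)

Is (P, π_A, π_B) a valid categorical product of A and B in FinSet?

|A|·|B| = 6·2 = 12;  |P| = 11
  → cardinalities differ; no bijection possible.

Answer: NOT A VALID PRODUCT — |P|=11 ≠ |A|·|B|=12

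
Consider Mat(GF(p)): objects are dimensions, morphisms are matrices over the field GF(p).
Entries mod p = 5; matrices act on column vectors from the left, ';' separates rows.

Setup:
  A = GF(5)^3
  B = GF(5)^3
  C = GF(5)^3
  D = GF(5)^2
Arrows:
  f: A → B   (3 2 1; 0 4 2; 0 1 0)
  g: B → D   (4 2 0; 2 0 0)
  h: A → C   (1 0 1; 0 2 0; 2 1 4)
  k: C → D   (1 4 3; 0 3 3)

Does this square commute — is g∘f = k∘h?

Along f;g (path 1):
  e0=[1,0,0] f→[3,0,0] g→[2,1]
  e1=[0,1,0] f→[2,4,1] g→[1,4]
  e2=[0,0,1] f→[1,2,0] g→[3,2]
  result₁ = (2 1 3; 1 4 2)
Along h;k (path 2):
  e0=[1,0,0] h→[1,0,2] k→[2,1]
  e1=[0,1,0] h→[0,2,1] k→[1,4]
  e2=[0,0,1] h→[1,0,4] k→[3,2]
  result₂ = (2 1 3; 1 4 2)
Equal? YES — commutes

Answer: COMMUTES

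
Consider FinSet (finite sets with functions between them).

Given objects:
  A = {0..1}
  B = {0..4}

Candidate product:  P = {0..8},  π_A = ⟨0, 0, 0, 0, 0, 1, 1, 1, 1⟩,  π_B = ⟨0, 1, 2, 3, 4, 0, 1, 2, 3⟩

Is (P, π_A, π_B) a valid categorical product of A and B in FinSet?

|A|·|B| = 2·5 = 10;  |P| = 9
  → cardinalities differ; no bijection possible.

Answer: NOT A VALID PRODUCT — |P|=9 ≠ |A|·|B|=10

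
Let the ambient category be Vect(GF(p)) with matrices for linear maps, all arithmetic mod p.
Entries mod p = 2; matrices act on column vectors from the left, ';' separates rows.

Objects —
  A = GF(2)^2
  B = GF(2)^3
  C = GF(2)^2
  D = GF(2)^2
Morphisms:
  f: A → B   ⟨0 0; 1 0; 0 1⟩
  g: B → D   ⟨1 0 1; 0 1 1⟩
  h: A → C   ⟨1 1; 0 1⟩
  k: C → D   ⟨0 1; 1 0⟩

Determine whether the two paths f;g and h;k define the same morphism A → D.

Answer: COMMUTES

Work:
1) trace f;g:
  e0=⟨1,0⟩ f→⟨0,1,0⟩ g→⟨0,1⟩
  e1=⟨0,1⟩ f→⟨0,0,1⟩ g→⟨1,1⟩
  ⟦path⟧₁ = ⟨0 1; 1 1⟩
2) trace h;k:
  e0=⟨1,0⟩ h→⟨1,0⟩ k→⟨0,1⟩
  e1=⟨0,1⟩ h→⟨1,1⟩ k→⟨1,1⟩
  ⟦path⟧₂ = ⟨0 1; 1 1⟩
Equal? equal; square commutes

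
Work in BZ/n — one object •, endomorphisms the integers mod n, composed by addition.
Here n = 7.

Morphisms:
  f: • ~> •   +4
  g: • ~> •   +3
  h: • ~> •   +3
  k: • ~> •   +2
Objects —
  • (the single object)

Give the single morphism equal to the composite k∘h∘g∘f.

  0 +4≡4 +3≡0 +3≡3 +2≡5  (mod 7)
composite: +5

Answer: +5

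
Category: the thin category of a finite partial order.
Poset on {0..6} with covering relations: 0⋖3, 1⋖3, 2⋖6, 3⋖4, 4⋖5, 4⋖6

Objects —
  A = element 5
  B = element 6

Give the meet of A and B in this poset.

Common predecessors of 5,6: {0,1,3,4}
  0 <= 4
  1 <= 4
  3 <= 4
  4 <= 4
glb = 4

Answer: A∧B = 4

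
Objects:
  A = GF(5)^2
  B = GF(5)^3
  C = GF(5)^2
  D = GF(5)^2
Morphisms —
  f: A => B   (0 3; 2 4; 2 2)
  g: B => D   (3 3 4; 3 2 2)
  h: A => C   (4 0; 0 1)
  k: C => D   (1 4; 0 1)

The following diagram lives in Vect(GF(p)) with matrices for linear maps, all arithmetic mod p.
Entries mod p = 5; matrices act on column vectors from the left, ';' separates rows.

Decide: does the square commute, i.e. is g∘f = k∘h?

Answer: DOES NOT COMMUTE

Trace:
Along f;g (path 1):
  e0=[1,0] f=>[0,2,2] g=>[4,3]
  e1=[0,1] f=>[3,4,2] g=>[4,1]
  result₁ = (4 4; 3 1)
Along h;k (path 2):
  e0=[1,0] h=>[4,0] k=>[4,0]
  e1=[0,1] h=>[0,1] k=>[4,1]
  result₂ = (4 4; 0 1)
Equal? differ; not commutative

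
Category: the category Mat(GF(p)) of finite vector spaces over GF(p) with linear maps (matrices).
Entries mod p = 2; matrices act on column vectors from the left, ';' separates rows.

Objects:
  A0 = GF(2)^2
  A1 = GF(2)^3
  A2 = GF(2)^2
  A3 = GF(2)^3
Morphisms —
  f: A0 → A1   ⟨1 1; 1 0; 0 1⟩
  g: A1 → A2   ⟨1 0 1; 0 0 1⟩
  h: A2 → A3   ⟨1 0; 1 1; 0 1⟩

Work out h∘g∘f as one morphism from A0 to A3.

Answer: ⟨1 0; 1 1; 0 1⟩

Derivation:
  e0=[1,0] f→[1,1,0] g→[1,0] h→[1,1,0]
  e1=[0,1] f→[1,0,1] g→[0,1] h→[0,1,1]
result: ⟨1 0; 1 1; 0 1⟩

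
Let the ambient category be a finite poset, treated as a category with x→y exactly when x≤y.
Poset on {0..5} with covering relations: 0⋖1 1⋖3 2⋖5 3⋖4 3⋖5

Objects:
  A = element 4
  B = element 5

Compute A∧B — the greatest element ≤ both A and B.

Answer: A∧B = 3

Work:
Lower bounds of A=4 and B=5: {0,1,3}
  0 ⊑ 3
  1 ⊑ 3
  3 ⊑ 3
glb = 3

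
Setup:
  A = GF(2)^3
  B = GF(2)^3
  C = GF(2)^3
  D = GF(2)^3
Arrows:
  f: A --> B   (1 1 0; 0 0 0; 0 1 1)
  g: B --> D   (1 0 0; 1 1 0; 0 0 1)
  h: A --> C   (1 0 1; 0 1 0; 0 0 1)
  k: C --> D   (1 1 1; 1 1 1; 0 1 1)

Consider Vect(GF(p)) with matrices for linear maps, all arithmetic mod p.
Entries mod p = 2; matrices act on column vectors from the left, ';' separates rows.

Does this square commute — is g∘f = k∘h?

1) trace f;g:
  e0=⟨1,0,0⟩ f-->⟨1,0,0⟩ g-->⟨1,1,0⟩
  e1=⟨0,1,0⟩ f-->⟨1,0,1⟩ g-->⟨1,1,1⟩
  e2=⟨0,0,1⟩ f-->⟨0,0,1⟩ g-->⟨0,0,1⟩
  ⟦path⟧₁ = (1 1 0; 1 1 0; 0 1 1)
2) trace h;k:
  e0=⟨1,0,0⟩ h-->⟨1,0,0⟩ k-->⟨1,1,0⟩
  e1=⟨0,1,0⟩ h-->⟨0,1,0⟩ k-->⟨1,1,1⟩
  e2=⟨0,0,1⟩ h-->⟨1,0,1⟩ k-->⟨0,0,1⟩
  ⟦path⟧₂ = (1 1 0; 1 1 0; 0 1 1)
Equal? same morphism ✓

Answer: COMMUTES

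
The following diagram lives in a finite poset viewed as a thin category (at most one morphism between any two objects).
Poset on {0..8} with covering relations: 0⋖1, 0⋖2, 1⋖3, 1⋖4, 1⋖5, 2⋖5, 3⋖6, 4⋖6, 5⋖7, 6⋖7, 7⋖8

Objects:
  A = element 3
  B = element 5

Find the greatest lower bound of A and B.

{x : x⊑A ∧ x⊑B} = {0,1}  (A=3, B=5)
  0 ⊑ 1
  1 ⊑ 1
glb = 1

Answer: A∧B = 1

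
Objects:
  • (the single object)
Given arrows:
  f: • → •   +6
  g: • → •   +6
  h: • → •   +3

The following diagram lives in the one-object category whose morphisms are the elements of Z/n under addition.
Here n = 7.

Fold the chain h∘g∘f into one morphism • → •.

  0 +6≡6 +6≡5 +3≡1  (mod 7)
composite: +1

Answer: +1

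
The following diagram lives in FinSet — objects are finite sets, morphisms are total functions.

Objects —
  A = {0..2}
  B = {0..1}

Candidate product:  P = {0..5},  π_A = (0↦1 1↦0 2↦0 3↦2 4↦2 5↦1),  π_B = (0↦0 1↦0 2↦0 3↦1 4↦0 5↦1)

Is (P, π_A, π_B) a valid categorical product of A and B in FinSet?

Answer: NOT A VALID PRODUCT — duplicate pair at indices 1,2

Work:
|A|·|B| = 3·2 = 6;  |P| = 6
Check the pairing map k ↦ (π_A(k), π_B(k)):
  0 ↦ (1,0)
  1 ↦ (0,0)
  2 ↦ (0,0)  ✗ repeats pair of k=1
  3 ↦ (2,1)
  4 ↦ (2,0)
  5 ↦ (1,1)
distinct pairs in image: 5 / 6 needed
  → (0,0) hit at k=1 and k=2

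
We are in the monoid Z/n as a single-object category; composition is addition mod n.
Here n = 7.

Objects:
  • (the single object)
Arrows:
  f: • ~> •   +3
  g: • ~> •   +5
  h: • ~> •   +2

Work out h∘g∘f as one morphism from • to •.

  0 +3≡3 +5≡1 +2≡3  (mod 7)
result: +3

Answer: +3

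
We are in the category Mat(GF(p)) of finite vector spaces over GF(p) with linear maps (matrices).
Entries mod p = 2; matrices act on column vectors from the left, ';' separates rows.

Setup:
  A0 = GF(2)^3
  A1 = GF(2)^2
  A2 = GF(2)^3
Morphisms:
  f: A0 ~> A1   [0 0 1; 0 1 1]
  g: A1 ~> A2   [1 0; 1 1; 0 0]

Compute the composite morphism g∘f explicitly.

  e0=(1,0,0) f~>(0,0) g~>(0,0,0)
  e1=(0,1,0) f~>(0,1) g~>(0,1,0)
  e2=(0,0,1) f~>(1,1) g~>(1,0,0)
composite: [0 0 1; 0 1 0; 0 0 0]

Answer: [0 0 1; 0 1 0; 0 0 0]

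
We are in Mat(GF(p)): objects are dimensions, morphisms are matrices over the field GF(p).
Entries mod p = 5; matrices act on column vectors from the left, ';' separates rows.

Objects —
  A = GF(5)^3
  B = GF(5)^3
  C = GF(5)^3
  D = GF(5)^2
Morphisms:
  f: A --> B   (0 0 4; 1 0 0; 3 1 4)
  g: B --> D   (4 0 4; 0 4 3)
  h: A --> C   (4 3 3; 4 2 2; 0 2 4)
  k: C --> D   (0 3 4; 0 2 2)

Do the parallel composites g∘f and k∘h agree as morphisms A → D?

Answer: COMMUTES

Derivation:
Along f;g (path 1):
  e0=⟨1,0,0⟩ f-->⟨0,1,3⟩ g-->⟨2,3⟩
  e1=⟨0,1,0⟩ f-->⟨0,0,1⟩ g-->⟨4,3⟩
  e2=⟨0,0,1⟩ f-->⟨4,0,4⟩ g-->⟨2,2⟩
  result₁ = (2 4 2; 3 3 2)
Along h;k (path 2):
  e0=⟨1,0,0⟩ h-->⟨4,4,0⟩ k-->⟨2,3⟩
  e1=⟨0,1,0⟩ h-->⟨3,2,2⟩ k-->⟨4,3⟩
  e2=⟨0,0,1⟩ h-->⟨3,2,4⟩ k-->⟨2,2⟩
  result₂ = (2 4 2; 3 3 2)
Equal? equal; square commutes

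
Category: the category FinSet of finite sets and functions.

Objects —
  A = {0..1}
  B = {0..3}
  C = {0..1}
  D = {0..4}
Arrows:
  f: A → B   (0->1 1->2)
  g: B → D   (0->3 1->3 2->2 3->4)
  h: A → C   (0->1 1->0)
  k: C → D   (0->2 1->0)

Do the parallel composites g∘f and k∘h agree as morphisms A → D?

Along f;g (path 1):
  0 f→1 g→3
  1 f→2 g→2
  result₁ = (0->3 1->2)
Along h;k (path 2):
  0 h→1 k→0
  1 h→0 k→2
  result₂ = (0->0 1->2)
Equal? NO — does not commute

Answer: DOES NOT COMMUTE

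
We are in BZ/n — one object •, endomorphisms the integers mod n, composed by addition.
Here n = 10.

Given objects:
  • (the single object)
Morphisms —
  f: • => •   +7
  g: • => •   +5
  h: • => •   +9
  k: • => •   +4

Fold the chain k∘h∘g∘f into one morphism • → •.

  0 +7≡7 +5≡2 +9≡1 +4≡5  (mod 10)
result: +5

Answer: +5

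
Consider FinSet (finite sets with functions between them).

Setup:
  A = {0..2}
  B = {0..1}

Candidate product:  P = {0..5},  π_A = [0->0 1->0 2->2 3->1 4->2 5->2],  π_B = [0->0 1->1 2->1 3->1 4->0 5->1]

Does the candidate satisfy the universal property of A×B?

|A|·|B| = 3·2 = 6;  |P| = 6
Check the pairing map k ↦ (π_A(k), π_B(k)):
  0 -> (0,0)
  1 -> (0,1)
  2 -> (2,1)
  3 -> (1,1)
  4 -> (2,0)
  5 -> (2,1)  ✗ repeats pair of k=2
distinct pairs in image: 5 / 6 needed
  → (2,1) hit at k=2 and k=5

Answer: NOT A VALID PRODUCT — duplicate pair at indices 5,2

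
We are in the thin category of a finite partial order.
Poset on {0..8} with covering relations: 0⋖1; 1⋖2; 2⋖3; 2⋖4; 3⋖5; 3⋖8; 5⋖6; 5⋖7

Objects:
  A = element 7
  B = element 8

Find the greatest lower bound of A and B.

Common predecessors of 7,8: {0,1,2,3}
  0 ⊑ 3
  1 ⊑ 3
  2 ⊑ 3
  3 ⊑ 3
glb = 3

Answer: A∧B = 3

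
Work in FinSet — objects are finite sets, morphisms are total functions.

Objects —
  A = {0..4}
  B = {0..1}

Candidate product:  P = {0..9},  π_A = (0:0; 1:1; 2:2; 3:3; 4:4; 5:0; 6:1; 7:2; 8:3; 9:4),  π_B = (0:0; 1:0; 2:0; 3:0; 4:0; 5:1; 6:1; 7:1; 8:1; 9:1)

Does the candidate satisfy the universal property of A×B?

|A|·|B| = 5·2 = 10;  |P| = 10
Check the pairing map k ↦ (π_A(k), π_B(k)):
  0 : (0,0)
  1 : (1,0)
  2 : (2,0)
  3 : (3,0)
  4 : (4,0)
  5 : (0,1)
  6 : (1,1)
  7 : (2,1)
  8 : (3,1)
  9 : (4,1)
distinct pairs in image: 10 / 10 needed
  → bijection onto A×B; projections well-typed.

Answer: VALID PRODUCT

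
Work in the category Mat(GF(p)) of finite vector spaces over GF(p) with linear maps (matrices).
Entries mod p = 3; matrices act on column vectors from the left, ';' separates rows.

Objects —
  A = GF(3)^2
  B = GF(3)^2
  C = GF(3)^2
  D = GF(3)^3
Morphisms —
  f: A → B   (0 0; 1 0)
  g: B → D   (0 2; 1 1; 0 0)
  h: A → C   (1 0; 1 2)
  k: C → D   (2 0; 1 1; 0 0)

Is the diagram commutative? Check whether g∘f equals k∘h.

Answer: DOES NOT COMMUTE

Work:
Path 1 = f;g:
  e0=[1,0] f→[0,1] g→[2,1,0]
  e1=[0,1] f→[0,0] g→[0,0,0]
  composite₁ = (2 0; 1 0; 0 0)
Path 2 = h;k:
  e0=[1,0] h→[1,1] k→[2,2,0]
  e1=[0,1] h→[0,2] k→[0,2,0]
  composite₂ = (2 0; 2 2; 0 0)
Equal? NO — does not commute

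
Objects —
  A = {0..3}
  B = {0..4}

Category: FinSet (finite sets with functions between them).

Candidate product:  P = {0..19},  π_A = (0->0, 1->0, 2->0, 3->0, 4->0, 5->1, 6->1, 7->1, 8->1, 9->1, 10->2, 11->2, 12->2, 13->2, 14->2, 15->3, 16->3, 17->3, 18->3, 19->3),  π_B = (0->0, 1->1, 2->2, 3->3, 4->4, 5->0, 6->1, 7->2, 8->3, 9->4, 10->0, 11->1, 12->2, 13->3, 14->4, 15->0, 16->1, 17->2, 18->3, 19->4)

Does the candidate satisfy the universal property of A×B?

|A|·|B| = 4·5 = 20;  |P| = 20
Check the pairing map k ↦ (π_A(k), π_B(k)):
  0 -> (0,0)
  1 -> (0,1)
  2 -> (0,2)
  3 -> (0,3)
  4 -> (0,4)
  5 -> (1,0)
  6 -> (1,1)
  7 -> (1,2)
  8 -> (1,3)
  9 -> (1,4)
  10 -> (2,0)
  11 -> (2,1)
  12 -> (2,2)
  13 -> (2,3)
  14 -> (2,4)
  15 -> (3,0)
  16 -> (3,1)
  17 -> (3,2)
  18 -> (3,3)
  19 -> (3,4)
distinct pairs in image: 20 / 20 needed
  → bijection onto A×B; projections well-typed.

Answer: VALID PRODUCT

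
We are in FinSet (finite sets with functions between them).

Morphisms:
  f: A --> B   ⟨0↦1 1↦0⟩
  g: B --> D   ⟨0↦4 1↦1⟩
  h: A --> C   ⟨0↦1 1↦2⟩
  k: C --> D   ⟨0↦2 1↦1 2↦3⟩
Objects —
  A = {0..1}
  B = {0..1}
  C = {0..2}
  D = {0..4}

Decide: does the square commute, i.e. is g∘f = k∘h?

Answer: DOES NOT COMMUTE

Trace:
Path 1 = f;g:
  0 f-->1 g-->1
  1 f-->0 g-->4
  ⟦path⟧₁ = ⟨0↦1 1↦4⟩
Path 2 = h;k:
  0 h-->1 k-->1
  1 h-->2 k-->3
  ⟦path⟧₂ = ⟨0↦1 1↦3⟩
Equal? distinct morphisms ✗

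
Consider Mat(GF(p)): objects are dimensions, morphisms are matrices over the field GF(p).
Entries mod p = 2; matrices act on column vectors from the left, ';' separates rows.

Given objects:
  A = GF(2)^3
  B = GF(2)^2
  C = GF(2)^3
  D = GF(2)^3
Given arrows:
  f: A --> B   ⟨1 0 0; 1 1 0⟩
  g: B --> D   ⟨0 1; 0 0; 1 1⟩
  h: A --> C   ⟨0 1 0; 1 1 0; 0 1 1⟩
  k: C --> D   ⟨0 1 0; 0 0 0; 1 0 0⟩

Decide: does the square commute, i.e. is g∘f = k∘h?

Path 1 = f;g:
  e0=[1,0,0] f-->[1,1] g-->[1,0,0]
  e1=[0,1,0] f-->[0,1] g-->[1,0,1]
  e2=[0,0,1] f-->[0,0] g-->[0,0,0]
  result₁ = ⟨1 1 0; 0 0 0; 0 1 0⟩
Path 2 = h;k:
  e0=[1,0,0] h-->[0,1,0] k-->[1,0,0]
  e1=[0,1,0] h-->[1,1,1] k-->[1,0,1]
  e2=[0,0,1] h-->[0,0,1] k-->[0,0,0]
  result₂ = ⟨1 1 0; 0 0 0; 0 1 0⟩
Equal? YES — commutes

Answer: COMMUTES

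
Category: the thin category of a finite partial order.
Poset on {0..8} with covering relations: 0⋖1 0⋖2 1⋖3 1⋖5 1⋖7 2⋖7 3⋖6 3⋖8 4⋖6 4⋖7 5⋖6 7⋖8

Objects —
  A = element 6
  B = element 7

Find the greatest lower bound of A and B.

Common predecessors of 6,7: {0,1,4}
  maximal lower bounds 1 and 4 are incomparable: neither 1≤4 nor 4≤1
→ no greatest lower bound exists

Answer: NO MEET EXISTS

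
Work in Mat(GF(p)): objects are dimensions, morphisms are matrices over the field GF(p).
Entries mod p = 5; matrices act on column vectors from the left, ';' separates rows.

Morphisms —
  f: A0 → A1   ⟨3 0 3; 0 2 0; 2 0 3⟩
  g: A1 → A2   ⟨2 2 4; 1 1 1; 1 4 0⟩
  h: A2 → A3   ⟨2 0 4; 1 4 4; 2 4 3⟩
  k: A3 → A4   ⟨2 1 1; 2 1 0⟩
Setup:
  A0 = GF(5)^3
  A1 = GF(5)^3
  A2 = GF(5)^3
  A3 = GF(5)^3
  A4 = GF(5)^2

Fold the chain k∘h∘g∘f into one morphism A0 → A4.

Answer: ⟨3 4 4; 1 4 0⟩

Trace:
  e0=⟨1,0,0⟩ f→⟨3,0,2⟩ g→⟨4,0,3⟩ h→⟨0,1,2⟩ k→⟨3,1⟩
  e1=⟨0,1,0⟩ f→⟨0,2,0⟩ g→⟨4,2,3⟩ h→⟨0,4,0⟩ k→⟨4,4⟩
  e2=⟨0,0,1⟩ f→⟨3,0,3⟩ g→⟨3,1,3⟩ h→⟨3,4,4⟩ k→⟨4,0⟩
composite: ⟨3 4 4; 1 4 0⟩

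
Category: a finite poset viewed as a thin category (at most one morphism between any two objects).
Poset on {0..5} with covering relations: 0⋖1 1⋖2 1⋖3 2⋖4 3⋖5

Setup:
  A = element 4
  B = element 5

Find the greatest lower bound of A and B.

Common predecessors of 4,5: {0,1}
  0 ≤ 1
  1 ≤ 1
glb = 1

Answer: A∧B = 1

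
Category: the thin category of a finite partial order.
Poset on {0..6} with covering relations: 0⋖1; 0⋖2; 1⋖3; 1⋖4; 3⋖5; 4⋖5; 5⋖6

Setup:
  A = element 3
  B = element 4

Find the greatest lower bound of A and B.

Answer: A∧B = 1

Work:
Common predecessors of 3,4: {0,1}
  0 <= 1
  1 <= 1
glb = 1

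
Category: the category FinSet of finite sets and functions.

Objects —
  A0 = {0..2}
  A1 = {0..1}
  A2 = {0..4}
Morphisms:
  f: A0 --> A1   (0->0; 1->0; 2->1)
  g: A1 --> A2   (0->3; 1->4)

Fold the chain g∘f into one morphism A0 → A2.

Answer: (0->3; 1->3; 2->4)

Work:
  0 f-->0 g-->3
  1 f-->0 g-->3
  2 f-->1 g-->4
result: (0->3; 1->3; 2->4)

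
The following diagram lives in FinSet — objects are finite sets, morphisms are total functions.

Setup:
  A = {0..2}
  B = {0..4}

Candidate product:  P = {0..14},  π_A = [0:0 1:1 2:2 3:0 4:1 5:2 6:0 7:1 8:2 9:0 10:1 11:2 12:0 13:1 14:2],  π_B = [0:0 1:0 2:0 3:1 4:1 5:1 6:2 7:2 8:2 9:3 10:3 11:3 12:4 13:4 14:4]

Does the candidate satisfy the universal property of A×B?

|A|·|B| = 3·5 = 15;  |P| = 15
Check the pairing map k ↦ (π_A(k), π_B(k)):
  0 : (0,0)
  1 : (1,0)
  2 : (2,0)
  3 : (0,1)
  4 : (1,1)
  5 : (2,1)
  6 : (0,2)
  7 : (1,2)
  8 : (2,2)
  9 : (0,3)
  10 : (1,3)
  11 : (2,3)
  12 : (0,4)
  13 : (1,4)
  14 : (2,4)
distinct pairs in image: 15 / 15 needed
  → bijection onto A×B; projections well-typed.

Answer: VALID PRODUCT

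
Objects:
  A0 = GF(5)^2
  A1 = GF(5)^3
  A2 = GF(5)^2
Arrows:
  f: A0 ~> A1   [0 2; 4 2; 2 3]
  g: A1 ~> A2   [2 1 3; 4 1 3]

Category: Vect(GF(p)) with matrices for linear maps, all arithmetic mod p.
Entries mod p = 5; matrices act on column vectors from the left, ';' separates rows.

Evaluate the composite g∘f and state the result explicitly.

  e0=[1,0] f~>[0,4,2] g~>[0,0]
  e1=[0,1] f~>[2,2,3] g~>[0,4]
composite: [0 0; 0 4]

Answer: [0 0; 0 4]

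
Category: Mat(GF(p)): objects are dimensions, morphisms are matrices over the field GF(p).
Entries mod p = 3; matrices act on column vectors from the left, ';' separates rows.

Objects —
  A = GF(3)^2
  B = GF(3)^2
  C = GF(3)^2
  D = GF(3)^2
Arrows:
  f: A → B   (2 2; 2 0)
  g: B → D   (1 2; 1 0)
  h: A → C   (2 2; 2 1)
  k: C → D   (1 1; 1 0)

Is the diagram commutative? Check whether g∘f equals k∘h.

Answer: DOES NOT COMMUTE

Work:
Path 1 = f;g:
  e0=⟨1,0⟩ f→⟨2,2⟩ g→⟨0,2⟩
  e1=⟨0,1⟩ f→⟨2,0⟩ g→⟨2,2⟩
  result₁ = (0 2; 2 2)
Path 2 = h;k:
  e0=⟨1,0⟩ h→⟨2,2⟩ k→⟨1,2⟩
  e1=⟨0,1⟩ h→⟨2,1⟩ k→⟨0,2⟩
  result₂ = (1 0; 2 2)
Equal? differ; not commutative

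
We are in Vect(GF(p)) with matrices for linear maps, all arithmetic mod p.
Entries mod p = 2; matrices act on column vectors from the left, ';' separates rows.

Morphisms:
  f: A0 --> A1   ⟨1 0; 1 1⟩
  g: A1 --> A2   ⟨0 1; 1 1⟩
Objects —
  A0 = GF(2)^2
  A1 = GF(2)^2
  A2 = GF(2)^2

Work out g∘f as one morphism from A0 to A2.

Answer: ⟨1 1; 0 1⟩

Derivation:
  e0=⟨1,0⟩ f-->⟨1,1⟩ g-->⟨1,0⟩
  e1=⟨0,1⟩ f-->⟨0,1⟩ g-->⟨1,1⟩
result: ⟨1 1; 0 1⟩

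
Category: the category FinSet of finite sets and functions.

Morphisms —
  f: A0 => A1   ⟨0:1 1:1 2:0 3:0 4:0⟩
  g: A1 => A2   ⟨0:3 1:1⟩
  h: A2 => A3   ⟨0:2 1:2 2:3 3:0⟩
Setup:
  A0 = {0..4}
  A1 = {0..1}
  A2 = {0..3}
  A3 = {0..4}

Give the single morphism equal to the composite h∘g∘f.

Answer: ⟨0:2 1:2 2:0 3:0 4:0⟩

Derivation:
  0 f=>1 g=>1 h=>2
  1 f=>1 g=>1 h=>2
  2 f=>0 g=>3 h=>0
  3 f=>0 g=>3 h=>0
  4 f=>0 g=>3 h=>0
result: ⟨0:2 1:2 2:0 3:0 4:0⟩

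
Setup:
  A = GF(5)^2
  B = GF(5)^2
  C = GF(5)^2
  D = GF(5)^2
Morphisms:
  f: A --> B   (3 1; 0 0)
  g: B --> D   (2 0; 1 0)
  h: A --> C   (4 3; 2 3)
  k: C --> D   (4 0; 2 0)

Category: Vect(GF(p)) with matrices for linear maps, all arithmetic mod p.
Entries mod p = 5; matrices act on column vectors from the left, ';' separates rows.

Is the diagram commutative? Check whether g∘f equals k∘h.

Answer: COMMUTES

Work:
1) trace f;g:
  e0=(1,0) f-->(3,0) g-->(1,3)
  e1=(0,1) f-->(1,0) g-->(2,1)
  ⟦path⟧₁ = (1 2; 3 1)
2) trace h;k:
  e0=(1,0) h-->(4,2) k-->(1,3)
  e1=(0,1) h-->(3,3) k-->(2,1)
  ⟦path⟧₂ = (1 2; 3 1)
Equal? YES — commutes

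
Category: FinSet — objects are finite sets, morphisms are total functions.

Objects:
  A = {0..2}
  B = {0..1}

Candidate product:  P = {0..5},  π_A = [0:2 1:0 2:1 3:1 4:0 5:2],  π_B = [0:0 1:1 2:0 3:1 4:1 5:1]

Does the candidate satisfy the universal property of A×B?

|A|·|B| = 3·2 = 6;  |P| = 6
Check the pairing map k ↦ (π_A(k), π_B(k)):
  0 : (2,0)
  1 : (0,1)
  2 : (1,0)
  3 : (1,1)
  4 : (0,1)  ✗ repeats pair of k=1
  5 : (2,1)
distinct pairs in image: 5 / 6 needed
  → (0,1) hit at k=1 and k=4

Answer: NOT A VALID PRODUCT — duplicate pair at indices 1,4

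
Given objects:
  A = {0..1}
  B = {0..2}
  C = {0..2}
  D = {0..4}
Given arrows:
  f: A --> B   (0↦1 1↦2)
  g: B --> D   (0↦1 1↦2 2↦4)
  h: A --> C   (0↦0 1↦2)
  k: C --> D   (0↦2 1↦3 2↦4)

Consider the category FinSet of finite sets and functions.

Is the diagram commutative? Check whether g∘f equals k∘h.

Answer: COMMUTES

Derivation:
1) trace f;g:
  0 f-->1 g-->2
  1 f-->2 g-->4
  ⟦path⟧₁ = (0↦2 1↦4)
2) trace h;k:
  0 h-->0 k-->2
  1 h-->2 k-->4
  ⟦path⟧₂ = (0↦2 1↦4)
Equal? equal; square commutes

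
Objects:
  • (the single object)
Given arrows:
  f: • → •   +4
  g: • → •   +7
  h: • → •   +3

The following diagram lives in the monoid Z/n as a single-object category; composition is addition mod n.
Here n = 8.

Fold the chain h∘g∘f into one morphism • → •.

  0 +4≡4 +7≡3 +3≡6  (mod 8)
composite: +6

Answer: +6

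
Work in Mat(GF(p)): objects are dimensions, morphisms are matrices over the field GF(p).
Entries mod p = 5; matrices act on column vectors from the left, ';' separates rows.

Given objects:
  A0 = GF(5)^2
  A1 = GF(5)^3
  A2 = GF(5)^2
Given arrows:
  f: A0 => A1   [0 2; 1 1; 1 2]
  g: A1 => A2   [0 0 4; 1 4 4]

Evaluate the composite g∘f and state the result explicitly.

Answer: [4 3; 3 4]

Derivation:
  e0=⟨1,0⟩ f=>⟨0,1,1⟩ g=>⟨4,3⟩
  e1=⟨0,1⟩ f=>⟨2,1,2⟩ g=>⟨3,4⟩
⟦path⟧: [4 3; 3 4]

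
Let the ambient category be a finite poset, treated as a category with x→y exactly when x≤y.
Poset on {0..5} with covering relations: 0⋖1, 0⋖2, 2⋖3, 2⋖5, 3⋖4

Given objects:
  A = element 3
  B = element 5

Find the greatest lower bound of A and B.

Lower bounds of A=3 and B=5: {0,2}
  0 ⊑ 2
  2 ⊑ 2
glb = 2

Answer: A∧B = 2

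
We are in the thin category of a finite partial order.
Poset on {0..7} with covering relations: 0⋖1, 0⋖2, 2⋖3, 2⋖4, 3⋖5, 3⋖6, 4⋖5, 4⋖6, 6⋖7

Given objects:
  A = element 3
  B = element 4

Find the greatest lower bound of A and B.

Common predecessors of 3,4: {0,2}
  0 ≤ 2
  2 ≤ 2
glb = 2

Answer: A∧B = 2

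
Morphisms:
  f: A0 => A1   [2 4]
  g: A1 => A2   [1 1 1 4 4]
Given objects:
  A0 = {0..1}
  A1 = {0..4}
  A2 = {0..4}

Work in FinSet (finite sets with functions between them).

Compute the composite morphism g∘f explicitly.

Answer: [1 4]

Derivation:
  0 f=>2 g=>1
  1 f=>4 g=>4
composite: [1 4]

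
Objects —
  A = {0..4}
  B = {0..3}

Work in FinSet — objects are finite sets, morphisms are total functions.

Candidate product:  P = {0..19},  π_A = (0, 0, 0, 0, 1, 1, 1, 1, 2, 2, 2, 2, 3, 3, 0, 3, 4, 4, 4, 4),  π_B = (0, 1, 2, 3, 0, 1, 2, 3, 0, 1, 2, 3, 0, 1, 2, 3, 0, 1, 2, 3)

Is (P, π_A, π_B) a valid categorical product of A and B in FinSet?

|A|·|B| = 5·4 = 20;  |P| = 20
Check the pairing map k ↦ (π_A(k), π_B(k)):
  0 : (0,0)
  1 : (0,1)
  2 : (0,2)
  3 : (0,3)
  4 : (1,0)
  5 : (1,1)
  6 : (1,2)
  7 : (1,3)
  8 : (2,0)
  9 : (2,1)
  10 : (2,2)
  11 : (2,3)
  12 : (3,0)
  13 : (3,1)
  14 : (0,2)  ✗ repeats pair of k=2
  15 : (3,3)
  16 : (4,0)
  17 : (4,1)
  18 : (4,2)
  19 : (4,3)
distinct pairs in image: 19 / 20 needed
  → (0,2) hit at k=2 and k=14

Answer: NOT A VALID PRODUCT — duplicate pair at indices 2,14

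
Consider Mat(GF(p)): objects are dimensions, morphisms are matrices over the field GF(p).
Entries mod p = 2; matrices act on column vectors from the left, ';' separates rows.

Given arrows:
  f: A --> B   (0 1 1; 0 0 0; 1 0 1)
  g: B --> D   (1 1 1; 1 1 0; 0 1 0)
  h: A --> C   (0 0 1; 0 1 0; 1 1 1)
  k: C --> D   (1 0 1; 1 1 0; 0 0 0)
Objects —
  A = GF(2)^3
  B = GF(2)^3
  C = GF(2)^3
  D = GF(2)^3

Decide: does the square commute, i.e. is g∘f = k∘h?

Path 1 = f;g:
  e0=[1,0,0] f-->[0,0,1] g-->[1,0,0]
  e1=[0,1,0] f-->[1,0,0] g-->[1,1,0]
  e2=[0,0,1] f-->[1,0,1] g-->[0,1,0]
  result₁ = (1 1 0; 0 1 1; 0 0 0)
Path 2 = h;k:
  e0=[1,0,0] h-->[0,0,1] k-->[1,0,0]
  e1=[0,1,0] h-->[0,1,1] k-->[1,1,0]
  e2=[0,0,1] h-->[1,0,1] k-->[0,1,0]
  result₂ = (1 1 0; 0 1 1; 0 0 0)
Equal? same morphism ✓

Answer: COMMUTES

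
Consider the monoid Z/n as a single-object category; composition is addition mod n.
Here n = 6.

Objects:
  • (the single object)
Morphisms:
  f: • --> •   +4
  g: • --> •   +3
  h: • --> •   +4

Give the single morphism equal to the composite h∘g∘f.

Answer: +5

Work:
  0 +4≡4 +3≡1 +4≡5  (mod 6)
result: +5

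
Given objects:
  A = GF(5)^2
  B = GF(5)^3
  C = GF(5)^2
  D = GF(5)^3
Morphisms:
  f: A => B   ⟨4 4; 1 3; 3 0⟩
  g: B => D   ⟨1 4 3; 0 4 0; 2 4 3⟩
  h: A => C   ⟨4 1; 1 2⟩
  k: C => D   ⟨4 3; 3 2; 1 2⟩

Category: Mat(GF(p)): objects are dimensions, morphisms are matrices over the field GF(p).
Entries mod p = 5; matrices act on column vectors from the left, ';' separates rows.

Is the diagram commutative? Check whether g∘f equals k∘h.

1) trace f;g:
  e0=⟨1,0⟩ f=>⟨4,1,3⟩ g=>⟨2,4,1⟩
  e1=⟨0,1⟩ f=>⟨4,3,0⟩ g=>⟨1,2,0⟩
  composite₁ = ⟨2 1; 4 2; 1 0⟩
2) trace h;k:
  e0=⟨1,0⟩ h=>⟨4,1⟩ k=>⟨4,4,1⟩
  e1=⟨0,1⟩ h=>⟨1,2⟩ k=>⟨0,2,0⟩
  composite₂ = ⟨4 0; 4 2; 1 0⟩
Equal? NO — does not commute

Answer: DOES NOT COMMUTE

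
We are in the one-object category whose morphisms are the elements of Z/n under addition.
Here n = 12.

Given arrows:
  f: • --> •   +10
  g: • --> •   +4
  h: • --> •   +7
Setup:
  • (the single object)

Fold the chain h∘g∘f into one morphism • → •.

  0 +10≡10 +4≡2 +7≡9  (mod 12)
composite: +9

Answer: +9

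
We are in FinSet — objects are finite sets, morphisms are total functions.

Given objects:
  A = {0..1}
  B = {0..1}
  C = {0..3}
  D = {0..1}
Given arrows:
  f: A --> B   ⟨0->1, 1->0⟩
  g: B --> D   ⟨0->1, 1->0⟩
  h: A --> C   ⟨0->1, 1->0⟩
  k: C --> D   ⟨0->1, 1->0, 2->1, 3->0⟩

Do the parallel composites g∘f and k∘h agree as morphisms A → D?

Answer: COMMUTES

Trace:
Along f;g (path 1):
  0 f-->1 g-->0
  1 f-->0 g-->1
  ⟦path⟧₁ = ⟨0->0, 1->1⟩
Along h;k (path 2):
  0 h-->1 k-->0
  1 h-->0 k-->1
  ⟦path⟧₂ = ⟨0->0, 1->1⟩
Equal? equal; square commutes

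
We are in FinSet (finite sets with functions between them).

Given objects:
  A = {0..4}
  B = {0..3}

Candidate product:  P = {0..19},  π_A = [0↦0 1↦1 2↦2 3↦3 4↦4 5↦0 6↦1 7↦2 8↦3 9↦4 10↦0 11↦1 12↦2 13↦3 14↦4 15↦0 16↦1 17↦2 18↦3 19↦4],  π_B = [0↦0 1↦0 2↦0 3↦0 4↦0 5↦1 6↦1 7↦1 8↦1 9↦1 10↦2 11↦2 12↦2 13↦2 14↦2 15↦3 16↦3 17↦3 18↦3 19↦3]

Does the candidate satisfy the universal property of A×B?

|A|·|B| = 5·4 = 20;  |P| = 20
Check the pairing map k ↦ (π_A(k), π_B(k)):
  0 ↦ (0,0)
  1 ↦ (1,0)
  2 ↦ (2,0)
  3 ↦ (3,0)
  4 ↦ (4,0)
  5 ↦ (0,1)
  6 ↦ (1,1)
  7 ↦ (2,1)
  8 ↦ (3,1)
  9 ↦ (4,1)
  10 ↦ (0,2)
  11 ↦ (1,2)
  12 ↦ (2,2)
  13 ↦ (3,2)
  14 ↦ (4,2)
  15 ↦ (0,3)
  16 ↦ (1,3)
  17 ↦ (2,3)
  18 ↦ (3,3)
  19 ↦ (4,3)
distinct pairs in image: 20 / 20 needed
  → bijection onto A×B; projections well-typed.

Answer: VALID PRODUCT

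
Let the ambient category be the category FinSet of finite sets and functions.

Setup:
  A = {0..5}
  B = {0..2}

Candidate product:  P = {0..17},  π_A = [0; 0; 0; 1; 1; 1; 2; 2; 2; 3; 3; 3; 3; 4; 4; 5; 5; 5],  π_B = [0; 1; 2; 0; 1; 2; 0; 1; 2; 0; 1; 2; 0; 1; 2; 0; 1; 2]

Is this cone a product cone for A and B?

|A|·|B| = 6·3 = 18;  |P| = 18
Check the pairing map k ↦ (π_A(k), π_B(k)):
  0 -> (0,0)
  1 -> (0,1)
  2 -> (0,2)
  3 -> (1,0)
  4 -> (1,1)
  5 -> (1,2)
  6 -> (2,0)
  7 -> (2,1)
  8 -> (2,2)
  9 -> (3,0)
  10 -> (3,1)
  11 -> (3,2)
  12 -> (3,0)  ✗ repeats pair of k=9
  13 -> (4,1)
  14 -> (4,2)
  15 -> (5,0)
  16 -> (5,1)
  17 -> (5,2)
distinct pairs in image: 17 / 18 needed
  → (3,0) hit at k=9 and k=12

Answer: NOT A VALID PRODUCT — duplicate pair at indices 9,12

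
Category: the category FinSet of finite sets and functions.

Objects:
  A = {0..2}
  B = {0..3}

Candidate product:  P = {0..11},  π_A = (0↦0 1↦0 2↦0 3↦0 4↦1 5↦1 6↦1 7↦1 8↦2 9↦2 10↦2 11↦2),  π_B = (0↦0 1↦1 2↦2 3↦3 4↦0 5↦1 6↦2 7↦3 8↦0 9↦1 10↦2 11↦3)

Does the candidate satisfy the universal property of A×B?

Answer: VALID PRODUCT

Trace:
|A|·|B| = 3·4 = 12;  |P| = 12
Check the pairing map k ↦ (π_A(k), π_B(k)):
  0 ↦ (0,0)
  1 ↦ (0,1)
  2 ↦ (0,2)
  3 ↦ (0,3)
  4 ↦ (1,0)
  5 ↦ (1,1)
  6 ↦ (1,2)
  7 ↦ (1,3)
  8 ↦ (2,0)
  9 ↦ (2,1)
  10 ↦ (2,2)
  11 ↦ (2,3)
distinct pairs in image: 12 / 12 needed
  → bijection onto A×B; projections well-typed.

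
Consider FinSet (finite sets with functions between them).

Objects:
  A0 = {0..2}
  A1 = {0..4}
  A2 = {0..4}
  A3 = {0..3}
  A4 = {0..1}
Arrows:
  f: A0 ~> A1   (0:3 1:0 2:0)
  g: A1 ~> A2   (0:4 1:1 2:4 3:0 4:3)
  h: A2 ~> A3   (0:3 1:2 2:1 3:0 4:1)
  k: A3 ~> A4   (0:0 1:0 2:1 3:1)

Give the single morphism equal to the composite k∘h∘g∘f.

Answer: (0:1 1:0 2:0)

Work:
  0 f~>3 g~>0 h~>3 k~>1
  1 f~>0 g~>4 h~>1 k~>0
  2 f~>0 g~>4 h~>1 k~>0
result: (0:1 1:0 2:0)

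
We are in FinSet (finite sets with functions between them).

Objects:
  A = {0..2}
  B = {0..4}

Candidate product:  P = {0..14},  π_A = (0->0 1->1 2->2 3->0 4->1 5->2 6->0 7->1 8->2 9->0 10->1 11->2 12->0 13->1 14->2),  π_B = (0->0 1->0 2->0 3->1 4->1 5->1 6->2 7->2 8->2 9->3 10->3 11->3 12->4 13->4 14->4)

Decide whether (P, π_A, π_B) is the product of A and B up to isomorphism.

Answer: VALID PRODUCT

Trace:
|A|·|B| = 3·5 = 15;  |P| = 15
Check the pairing map k ↦ (π_A(k), π_B(k)):
  0 -> (0,0)
  1 -> (1,0)
  2 -> (2,0)
  3 -> (0,1)
  4 -> (1,1)
  5 -> (2,1)
  6 -> (0,2)
  7 -> (1,2)
  8 -> (2,2)
  9 -> (0,3)
  10 -> (1,3)
  11 -> (2,3)
  12 -> (0,4)
  13 -> (1,4)
  14 -> (2,4)
distinct pairs in image: 15 / 15 needed
  → bijection onto A×B; projections well-typed.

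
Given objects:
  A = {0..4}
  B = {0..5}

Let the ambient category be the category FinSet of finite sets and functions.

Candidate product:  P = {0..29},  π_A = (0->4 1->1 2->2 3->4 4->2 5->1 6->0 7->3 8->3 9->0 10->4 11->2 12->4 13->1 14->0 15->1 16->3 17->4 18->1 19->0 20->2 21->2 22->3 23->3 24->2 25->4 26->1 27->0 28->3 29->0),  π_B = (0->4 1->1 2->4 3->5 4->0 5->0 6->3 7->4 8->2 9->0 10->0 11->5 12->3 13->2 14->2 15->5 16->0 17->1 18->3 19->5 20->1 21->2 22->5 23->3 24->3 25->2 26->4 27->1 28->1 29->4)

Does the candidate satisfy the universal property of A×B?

Answer: VALID PRODUCT

Derivation:
|A|·|B| = 5·6 = 30;  |P| = 30
Check the pairing map k ↦ (π_A(k), π_B(k)):
  0 -> (4,4)
  1 -> (1,1)
  2 -> (2,4)
  3 -> (4,5)
  4 -> (2,0)
  5 -> (1,0)
  6 -> (0,3)
  7 -> (3,4)
  8 -> (3,2)
  9 -> (0,0)
  10 -> (4,0)
  11 -> (2,5)
  12 -> (4,3)
  13 -> (1,2)
  14 -> (0,2)
  15 -> (1,5)
  16 -> (3,0)
  17 -> (4,1)
  18 -> (1,3)
  19 -> (0,5)
  20 -> (2,1)
  21 -> (2,2)
  22 -> (3,5)
  23 -> (3,3)
  24 -> (2,3)
  25 -> (4,2)
  26 -> (1,4)
  27 -> (0,1)
  28 -> (3,1)
  29 -> (0,4)
distinct pairs in image: 30 / 30 needed
  → bijection onto A×B; projections well-typed.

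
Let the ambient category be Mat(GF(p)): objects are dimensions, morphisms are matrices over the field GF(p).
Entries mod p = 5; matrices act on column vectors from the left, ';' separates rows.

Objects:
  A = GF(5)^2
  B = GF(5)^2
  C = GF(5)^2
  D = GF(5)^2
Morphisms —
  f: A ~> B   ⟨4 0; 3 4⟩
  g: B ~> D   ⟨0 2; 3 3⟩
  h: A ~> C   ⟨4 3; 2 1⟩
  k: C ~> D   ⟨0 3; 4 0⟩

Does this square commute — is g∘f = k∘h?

Path 1 = f;g:
  e0=[1,0] f~>[4,3] g~>[1,1]
  e1=[0,1] f~>[0,4] g~>[3,2]
  ⟦path⟧₁ = ⟨1 3; 1 2⟩
Path 2 = h;k:
  e0=[1,0] h~>[4,2] k~>[1,1]
  e1=[0,1] h~>[3,1] k~>[3,2]
  ⟦path⟧₂ = ⟨1 3; 1 2⟩
Equal? YES — commutes

Answer: COMMUTES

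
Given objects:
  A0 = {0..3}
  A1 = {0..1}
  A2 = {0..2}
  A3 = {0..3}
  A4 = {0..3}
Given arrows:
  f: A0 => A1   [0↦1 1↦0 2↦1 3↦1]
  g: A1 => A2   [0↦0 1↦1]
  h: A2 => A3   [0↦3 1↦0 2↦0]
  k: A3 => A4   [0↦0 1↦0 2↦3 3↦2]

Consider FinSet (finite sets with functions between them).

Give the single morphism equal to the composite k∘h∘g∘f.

Answer: [0↦0 1↦2 2↦0 3↦0]

Work:
  0 f=>1 g=>1 h=>0 k=>0
  1 f=>0 g=>0 h=>3 k=>2
  2 f=>1 g=>1 h=>0 k=>0
  3 f=>1 g=>1 h=>0 k=>0
composite: [0↦0 1↦2 2↦0 3↦0]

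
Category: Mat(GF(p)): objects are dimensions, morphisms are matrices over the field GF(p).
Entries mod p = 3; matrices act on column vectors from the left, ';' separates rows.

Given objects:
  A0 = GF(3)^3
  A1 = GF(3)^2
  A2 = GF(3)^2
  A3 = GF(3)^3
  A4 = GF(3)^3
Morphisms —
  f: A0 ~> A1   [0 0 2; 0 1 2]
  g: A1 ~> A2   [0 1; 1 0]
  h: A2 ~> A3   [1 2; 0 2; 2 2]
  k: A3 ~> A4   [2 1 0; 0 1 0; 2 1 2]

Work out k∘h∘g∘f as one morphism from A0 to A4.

  e0=(1,0,0) f~>(0,0) g~>(0,0) h~>(0,0,0) k~>(0,0,0)
  e1=(0,1,0) f~>(0,1) g~>(1,0) h~>(1,0,2) k~>(2,0,0)
  e2=(0,0,1) f~>(2,2) g~>(2,2) h~>(0,1,2) k~>(1,1,2)
result: [0 2 1; 0 0 1; 0 0 2]

Answer: [0 2 1; 0 0 1; 0 0 2]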